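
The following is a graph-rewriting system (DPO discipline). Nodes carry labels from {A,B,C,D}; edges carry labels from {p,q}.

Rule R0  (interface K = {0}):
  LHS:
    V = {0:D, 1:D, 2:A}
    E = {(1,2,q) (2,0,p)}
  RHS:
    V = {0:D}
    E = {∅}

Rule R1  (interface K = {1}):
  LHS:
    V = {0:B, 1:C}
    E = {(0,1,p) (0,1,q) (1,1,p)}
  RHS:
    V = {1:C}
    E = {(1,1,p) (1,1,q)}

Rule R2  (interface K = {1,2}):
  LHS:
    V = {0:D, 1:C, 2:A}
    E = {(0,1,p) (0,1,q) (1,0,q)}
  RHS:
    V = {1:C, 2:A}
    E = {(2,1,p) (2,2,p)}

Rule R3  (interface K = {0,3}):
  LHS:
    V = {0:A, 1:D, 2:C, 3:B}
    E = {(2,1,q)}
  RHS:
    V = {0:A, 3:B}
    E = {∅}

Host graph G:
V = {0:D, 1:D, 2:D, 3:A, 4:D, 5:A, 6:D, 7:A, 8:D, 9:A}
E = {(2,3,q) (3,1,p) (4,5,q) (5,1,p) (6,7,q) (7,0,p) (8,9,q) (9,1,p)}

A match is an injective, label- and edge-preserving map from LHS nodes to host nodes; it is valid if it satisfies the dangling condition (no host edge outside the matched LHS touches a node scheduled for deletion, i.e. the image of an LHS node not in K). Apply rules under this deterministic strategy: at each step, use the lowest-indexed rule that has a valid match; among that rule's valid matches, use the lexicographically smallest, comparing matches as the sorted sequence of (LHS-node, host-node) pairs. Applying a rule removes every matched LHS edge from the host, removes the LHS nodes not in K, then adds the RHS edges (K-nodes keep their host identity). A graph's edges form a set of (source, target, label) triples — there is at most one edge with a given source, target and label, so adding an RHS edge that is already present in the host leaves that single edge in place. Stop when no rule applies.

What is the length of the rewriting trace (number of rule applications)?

Answer: 4

Derivation:
initial: |V|=10 |E|=8  E = 2-q->3 3-p->1 4-q->5 5-p->1 6-q->7 7-p->0 8-q->9 9-p->1
step 1: apply R0 at {0↦0, 1↦6, 2↦7}  → |V|=8 |E|=6  E = 2-q->3 3-p->1 4-q->5 5-p->1 8-q->9 9-p->1
step 2: apply R0 at {0↦1, 1↦2, 2↦3}  → |V|=6 |E|=4  E = 4-q->5 5-p->1 8-q->9 9-p->1
step 3: apply R0 at {0↦1, 1↦4, 2↦5}  → |V|=4 |E|=2  E = 8-q->9 9-p->1
step 4: apply R0 at {0↦1, 1↦8, 2↦9}  → |V|=2 |E|=0  E = ∅
normal form: no rule applies after step 4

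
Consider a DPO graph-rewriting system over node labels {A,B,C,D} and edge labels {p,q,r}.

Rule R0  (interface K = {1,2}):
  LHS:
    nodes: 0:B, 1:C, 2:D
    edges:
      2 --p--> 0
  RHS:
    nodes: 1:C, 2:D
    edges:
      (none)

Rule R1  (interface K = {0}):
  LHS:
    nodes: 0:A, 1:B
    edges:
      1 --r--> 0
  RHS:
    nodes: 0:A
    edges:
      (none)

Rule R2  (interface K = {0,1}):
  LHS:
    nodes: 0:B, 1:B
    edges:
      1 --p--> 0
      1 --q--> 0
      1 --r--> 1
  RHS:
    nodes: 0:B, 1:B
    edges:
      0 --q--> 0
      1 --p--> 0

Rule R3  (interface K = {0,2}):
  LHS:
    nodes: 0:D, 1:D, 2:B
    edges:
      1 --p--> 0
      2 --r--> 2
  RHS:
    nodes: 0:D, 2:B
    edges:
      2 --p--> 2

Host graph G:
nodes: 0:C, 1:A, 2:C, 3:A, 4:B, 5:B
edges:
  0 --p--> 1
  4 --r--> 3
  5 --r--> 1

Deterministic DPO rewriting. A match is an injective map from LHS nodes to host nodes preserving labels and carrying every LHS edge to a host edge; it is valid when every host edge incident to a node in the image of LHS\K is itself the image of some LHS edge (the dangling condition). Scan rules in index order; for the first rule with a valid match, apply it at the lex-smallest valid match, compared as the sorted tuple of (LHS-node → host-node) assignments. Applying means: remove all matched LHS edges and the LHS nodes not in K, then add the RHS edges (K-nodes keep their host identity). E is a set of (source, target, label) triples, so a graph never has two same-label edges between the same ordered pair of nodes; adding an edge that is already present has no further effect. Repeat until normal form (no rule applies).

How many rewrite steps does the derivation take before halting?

Answer: 2

Derivation:
start.  V:6 E:3  edges: 0-p->1 4-r->3 5-r->1
1. fire R1 via {0↦1, 1↦5}  →  V:5 E:2  edges: 0-p->1 4-r->3
2. fire R1 via {0↦3, 1↦4}  →  V:4 E:1  edges: 0-p->1
normal form: no rule applies after step 2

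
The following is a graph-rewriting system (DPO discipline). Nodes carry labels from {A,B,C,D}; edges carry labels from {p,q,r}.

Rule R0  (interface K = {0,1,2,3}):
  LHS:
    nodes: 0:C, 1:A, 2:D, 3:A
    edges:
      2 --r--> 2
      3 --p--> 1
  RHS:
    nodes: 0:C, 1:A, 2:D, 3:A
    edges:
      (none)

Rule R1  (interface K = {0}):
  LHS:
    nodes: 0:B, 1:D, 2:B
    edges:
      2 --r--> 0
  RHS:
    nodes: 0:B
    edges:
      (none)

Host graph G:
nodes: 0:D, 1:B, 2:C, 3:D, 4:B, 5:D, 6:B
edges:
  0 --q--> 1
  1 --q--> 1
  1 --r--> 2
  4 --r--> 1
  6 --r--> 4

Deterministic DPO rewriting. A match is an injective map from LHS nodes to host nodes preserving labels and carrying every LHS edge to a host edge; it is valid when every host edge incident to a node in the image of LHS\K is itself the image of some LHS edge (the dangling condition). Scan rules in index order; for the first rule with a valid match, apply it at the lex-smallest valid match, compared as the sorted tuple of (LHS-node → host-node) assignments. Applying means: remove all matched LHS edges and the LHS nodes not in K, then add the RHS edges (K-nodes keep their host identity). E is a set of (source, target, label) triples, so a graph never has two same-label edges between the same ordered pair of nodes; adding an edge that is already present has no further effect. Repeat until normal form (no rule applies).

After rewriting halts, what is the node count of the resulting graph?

[0] host  ⇒  7 nodes, 5 edges  {0-q->1 1-q->1 1-r->2 4-r->1 6-r->4}
[1] R1 @ {0↦4, 1↦3, 2↦6}  ⇒  5 nodes, 4 edges  {0-q->1 1-q->1 1-r->2 4-r->1}
[2] R1 @ {0↦1, 1↦5, 2↦4}  ⇒  3 nodes, 3 edges  {0-q->1 1-q->1 1-r->2}
final graph: no rule applies after step 2
NF nodes: {0:D, 1:B, 2:C}

Answer: 3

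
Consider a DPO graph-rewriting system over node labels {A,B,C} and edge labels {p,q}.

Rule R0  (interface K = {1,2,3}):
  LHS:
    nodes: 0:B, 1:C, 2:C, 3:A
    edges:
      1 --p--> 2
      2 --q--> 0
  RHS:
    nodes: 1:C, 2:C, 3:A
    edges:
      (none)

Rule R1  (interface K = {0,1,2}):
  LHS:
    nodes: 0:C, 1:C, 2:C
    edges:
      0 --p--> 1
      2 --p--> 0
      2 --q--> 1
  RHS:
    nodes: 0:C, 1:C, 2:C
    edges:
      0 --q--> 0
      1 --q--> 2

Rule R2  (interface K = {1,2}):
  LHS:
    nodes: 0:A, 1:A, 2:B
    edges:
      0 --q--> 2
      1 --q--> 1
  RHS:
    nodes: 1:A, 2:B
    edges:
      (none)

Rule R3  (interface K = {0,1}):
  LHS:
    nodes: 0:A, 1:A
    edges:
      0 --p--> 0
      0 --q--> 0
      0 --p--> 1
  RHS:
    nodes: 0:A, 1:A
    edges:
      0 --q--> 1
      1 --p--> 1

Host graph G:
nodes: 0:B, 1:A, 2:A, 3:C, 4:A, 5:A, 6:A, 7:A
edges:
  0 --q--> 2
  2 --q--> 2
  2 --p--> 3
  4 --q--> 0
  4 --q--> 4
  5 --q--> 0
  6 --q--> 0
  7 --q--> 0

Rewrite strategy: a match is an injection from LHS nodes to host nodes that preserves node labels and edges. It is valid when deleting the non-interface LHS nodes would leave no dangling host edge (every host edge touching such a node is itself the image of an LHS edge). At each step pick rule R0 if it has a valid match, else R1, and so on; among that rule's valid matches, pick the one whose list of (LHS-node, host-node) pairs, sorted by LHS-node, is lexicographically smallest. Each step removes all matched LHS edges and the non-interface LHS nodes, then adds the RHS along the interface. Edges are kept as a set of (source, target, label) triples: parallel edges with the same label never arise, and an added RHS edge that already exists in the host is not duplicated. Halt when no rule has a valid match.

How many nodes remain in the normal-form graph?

start.  V:8 E:8  edges: 0-q->2 2-q->2 2-p->3 4-q->0 4-q->4 5-q->0 6-q->0 7-q->0
1. fire R2 via {0↦5, 1↦2, 2↦0}  →  V:7 E:6  edges: 0-q->2 2-p->3 4-q->0 4-q->4 6-q->0 7-q->0
2. fire R2 via {0↦6, 1↦4, 2↦0}  →  V:6 E:4  edges: 0-q->2 2-p->3 4-q->0 7-q->0
final graph: no rule applies after step 2
NF nodes: {0:B, 1:A, 2:A, 3:C, 4:A, 7:A}

Answer: 6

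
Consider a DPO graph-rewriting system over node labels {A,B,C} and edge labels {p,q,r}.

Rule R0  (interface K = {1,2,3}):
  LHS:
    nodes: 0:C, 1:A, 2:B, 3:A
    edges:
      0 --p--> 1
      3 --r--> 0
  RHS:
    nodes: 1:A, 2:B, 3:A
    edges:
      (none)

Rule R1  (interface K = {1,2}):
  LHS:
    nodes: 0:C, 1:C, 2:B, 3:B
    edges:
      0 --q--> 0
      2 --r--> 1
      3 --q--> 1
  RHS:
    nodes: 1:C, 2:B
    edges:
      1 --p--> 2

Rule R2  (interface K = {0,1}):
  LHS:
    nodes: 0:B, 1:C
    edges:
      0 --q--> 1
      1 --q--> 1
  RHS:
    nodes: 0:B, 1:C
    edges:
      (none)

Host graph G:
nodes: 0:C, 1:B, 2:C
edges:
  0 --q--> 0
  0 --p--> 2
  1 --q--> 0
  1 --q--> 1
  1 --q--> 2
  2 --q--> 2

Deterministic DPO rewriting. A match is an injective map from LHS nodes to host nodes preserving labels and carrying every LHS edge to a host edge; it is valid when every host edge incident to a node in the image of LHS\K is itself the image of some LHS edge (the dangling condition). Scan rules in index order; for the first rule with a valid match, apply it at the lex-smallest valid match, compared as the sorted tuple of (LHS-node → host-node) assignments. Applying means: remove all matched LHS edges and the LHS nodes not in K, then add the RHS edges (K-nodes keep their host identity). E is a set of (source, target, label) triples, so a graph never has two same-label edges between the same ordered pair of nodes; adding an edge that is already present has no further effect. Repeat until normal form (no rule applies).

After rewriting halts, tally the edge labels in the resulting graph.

initial: |V|=3 |E|=6  E = 0-q->0 0-p->2 1-q->0 1-q->1 1-q->2 2-q->2
step 1: apply R2 at {0↦1, 1↦0}  → |V|=3 |E|=4  E = 0-p->2 1-q->1 1-q->2 2-q->2
step 2: apply R2 at {0↦1, 1↦2}  → |V|=3 |E|=2  E = 0-p->2 1-q->1
normal form: no rule applies after step 2
NF edges: [(0, 2, 'p'), (1, 1, 'q')]

Answer: p:1 q:1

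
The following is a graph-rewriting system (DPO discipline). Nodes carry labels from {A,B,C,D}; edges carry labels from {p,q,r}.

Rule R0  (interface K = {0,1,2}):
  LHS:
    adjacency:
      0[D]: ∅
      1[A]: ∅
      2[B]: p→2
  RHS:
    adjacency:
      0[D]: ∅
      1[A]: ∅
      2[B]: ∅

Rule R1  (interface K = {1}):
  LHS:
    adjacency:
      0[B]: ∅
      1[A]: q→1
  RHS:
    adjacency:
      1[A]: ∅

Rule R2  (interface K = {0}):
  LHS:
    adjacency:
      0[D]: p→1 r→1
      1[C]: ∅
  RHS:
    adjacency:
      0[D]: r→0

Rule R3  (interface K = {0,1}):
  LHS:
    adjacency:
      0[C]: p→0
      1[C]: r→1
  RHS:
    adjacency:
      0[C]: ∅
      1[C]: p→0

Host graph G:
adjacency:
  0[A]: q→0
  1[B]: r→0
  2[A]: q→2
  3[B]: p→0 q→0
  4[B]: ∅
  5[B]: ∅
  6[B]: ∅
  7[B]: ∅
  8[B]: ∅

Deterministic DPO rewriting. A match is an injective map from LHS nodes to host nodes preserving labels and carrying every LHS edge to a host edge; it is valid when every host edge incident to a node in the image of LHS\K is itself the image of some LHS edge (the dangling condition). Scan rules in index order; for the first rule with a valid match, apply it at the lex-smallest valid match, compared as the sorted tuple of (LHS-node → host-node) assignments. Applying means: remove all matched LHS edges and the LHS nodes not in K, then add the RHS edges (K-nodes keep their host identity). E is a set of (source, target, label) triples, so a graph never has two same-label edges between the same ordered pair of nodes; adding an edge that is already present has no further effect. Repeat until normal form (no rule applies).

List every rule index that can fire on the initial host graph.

Answer: [R1]

Steps:
R0: no valid match — LHS pattern not found
R1: 10 valid matches — {0↦4, 1↦0}, {0↦4, 1↦2}, {0↦5, 1↦0} (+7 more)
R2: no valid match — LHS pattern not found
R3: no valid match — LHS pattern not found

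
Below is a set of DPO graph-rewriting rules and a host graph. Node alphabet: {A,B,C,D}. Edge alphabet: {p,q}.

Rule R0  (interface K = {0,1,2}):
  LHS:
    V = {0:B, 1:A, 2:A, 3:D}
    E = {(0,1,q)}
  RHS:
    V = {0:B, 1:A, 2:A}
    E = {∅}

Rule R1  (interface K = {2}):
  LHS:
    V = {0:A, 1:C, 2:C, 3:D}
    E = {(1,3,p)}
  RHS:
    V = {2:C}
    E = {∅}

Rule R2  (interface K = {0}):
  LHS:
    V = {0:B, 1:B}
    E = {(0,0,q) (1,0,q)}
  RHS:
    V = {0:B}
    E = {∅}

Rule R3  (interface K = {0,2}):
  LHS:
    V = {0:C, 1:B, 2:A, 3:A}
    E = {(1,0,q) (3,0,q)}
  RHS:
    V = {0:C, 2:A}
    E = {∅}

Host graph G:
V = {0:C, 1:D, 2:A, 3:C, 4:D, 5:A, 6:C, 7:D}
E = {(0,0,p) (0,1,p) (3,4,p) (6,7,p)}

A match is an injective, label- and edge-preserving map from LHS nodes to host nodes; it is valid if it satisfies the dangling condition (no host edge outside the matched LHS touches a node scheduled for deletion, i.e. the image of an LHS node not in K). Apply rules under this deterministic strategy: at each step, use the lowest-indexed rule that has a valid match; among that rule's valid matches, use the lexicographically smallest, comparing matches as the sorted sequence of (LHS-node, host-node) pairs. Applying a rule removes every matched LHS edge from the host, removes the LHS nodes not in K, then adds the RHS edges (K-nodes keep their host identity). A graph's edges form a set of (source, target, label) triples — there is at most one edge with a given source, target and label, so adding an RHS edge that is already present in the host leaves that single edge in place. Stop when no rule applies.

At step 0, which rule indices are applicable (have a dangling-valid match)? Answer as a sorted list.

R0: no valid match — LHS pattern not found
R1: 8 valid matches — {0↦2, 1↦3, 2↦0, 3↦4}, {0↦2, 1↦3, 2↦6, 3↦4}, {0↦2, 1↦6, 2↦0, 3↦7} (+5 more)
R2: no valid match — LHS pattern not found
R3: no valid match — LHS pattern not found

Answer: [R1]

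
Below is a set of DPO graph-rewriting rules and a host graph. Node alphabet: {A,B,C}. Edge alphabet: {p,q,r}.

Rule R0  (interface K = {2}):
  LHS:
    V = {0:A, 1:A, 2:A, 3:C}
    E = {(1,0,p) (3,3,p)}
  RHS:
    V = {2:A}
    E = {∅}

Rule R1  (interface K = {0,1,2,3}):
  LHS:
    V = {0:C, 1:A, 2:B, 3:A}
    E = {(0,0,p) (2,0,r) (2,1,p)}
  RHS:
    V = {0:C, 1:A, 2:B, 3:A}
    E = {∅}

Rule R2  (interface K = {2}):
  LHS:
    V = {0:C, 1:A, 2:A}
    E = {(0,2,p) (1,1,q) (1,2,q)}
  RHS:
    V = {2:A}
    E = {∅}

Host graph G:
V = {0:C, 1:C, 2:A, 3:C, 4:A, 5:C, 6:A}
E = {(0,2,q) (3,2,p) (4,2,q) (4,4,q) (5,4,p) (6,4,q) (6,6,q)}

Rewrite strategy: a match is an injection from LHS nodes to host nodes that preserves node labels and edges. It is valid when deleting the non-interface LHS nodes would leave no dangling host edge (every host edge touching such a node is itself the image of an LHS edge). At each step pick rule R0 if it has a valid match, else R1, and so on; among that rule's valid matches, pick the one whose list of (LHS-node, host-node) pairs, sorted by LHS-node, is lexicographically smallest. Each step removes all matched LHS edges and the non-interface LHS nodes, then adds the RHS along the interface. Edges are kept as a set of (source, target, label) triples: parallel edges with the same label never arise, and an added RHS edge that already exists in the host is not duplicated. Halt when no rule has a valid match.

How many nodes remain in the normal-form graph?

Answer: 3

Derivation:
initial: |V|=7 |E|=7  E = 0-q->2 3-p->2 4-q->2 4-q->4 5-p->4 6-q->4 6-q->6
step 1: apply R2 at {0↦5, 1↦6, 2↦4}  → |V|=5 |E|=4  E = 0-q->2 3-p->2 4-q->2 4-q->4
step 2: apply R2 at {0↦3, 1↦4, 2↦2}  → |V|=3 |E|=1  E = 0-q->2
final graph: no rule applies after step 2
NF nodes: {0:C, 1:C, 2:A}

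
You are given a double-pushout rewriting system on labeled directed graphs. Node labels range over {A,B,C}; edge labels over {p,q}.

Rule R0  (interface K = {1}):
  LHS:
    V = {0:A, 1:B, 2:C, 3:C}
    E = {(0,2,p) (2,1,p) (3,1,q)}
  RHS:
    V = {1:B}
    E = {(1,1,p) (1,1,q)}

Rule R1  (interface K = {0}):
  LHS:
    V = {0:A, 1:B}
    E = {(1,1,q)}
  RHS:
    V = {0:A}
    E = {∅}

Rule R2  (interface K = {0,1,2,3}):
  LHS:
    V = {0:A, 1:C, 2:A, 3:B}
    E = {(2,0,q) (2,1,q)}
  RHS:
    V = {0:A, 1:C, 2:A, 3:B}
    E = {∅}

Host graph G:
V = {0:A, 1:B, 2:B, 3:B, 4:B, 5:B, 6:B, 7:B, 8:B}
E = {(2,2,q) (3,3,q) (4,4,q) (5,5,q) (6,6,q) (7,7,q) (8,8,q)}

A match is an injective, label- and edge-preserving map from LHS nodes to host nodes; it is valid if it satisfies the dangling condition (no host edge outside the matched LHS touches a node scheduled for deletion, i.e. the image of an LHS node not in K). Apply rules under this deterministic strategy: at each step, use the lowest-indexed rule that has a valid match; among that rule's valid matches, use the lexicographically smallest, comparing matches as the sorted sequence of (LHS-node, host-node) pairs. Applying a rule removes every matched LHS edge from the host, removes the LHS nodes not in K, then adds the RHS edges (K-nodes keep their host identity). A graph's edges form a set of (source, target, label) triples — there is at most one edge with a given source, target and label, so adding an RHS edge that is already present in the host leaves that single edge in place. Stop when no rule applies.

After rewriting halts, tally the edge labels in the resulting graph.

Answer: (no edges)

Derivation:
start.  V:9 E:7  edges: 2-q->2 3-q->3 4-q->4 5-q->5 6-q->6 7-q->7 8-q->8
1. fire R1 via {0↦0, 1↦2}  →  V:8 E:6  edges: 3-q->3 4-q->4 5-q->5 6-q->6 7-q->7 8-q->8
2. fire R1 via {0↦0, 1↦3}  →  V:7 E:5  edges: 4-q->4 5-q->5 6-q->6 7-q->7 8-q->8
3. fire R1 via {0↦0, 1↦4}  →  V:6 E:4  edges: 5-q->5 6-q->6 7-q->7 8-q->8
4. fire R1 via {0↦0, 1↦5}  →  V:5 E:3  edges: 6-q->6 7-q->7 8-q->8
5. fire R1 via {0↦0, 1↦6}  →  V:4 E:2  edges: 7-q->7 8-q->8
6. fire R1 via {0↦0, 1↦7}  →  V:3 E:1  edges: 8-q->8
7. fire R1 via {0↦0, 1↦8}  →  V:2 E:0  edges: ∅
final graph: no rule applies after step 7
NF edges: []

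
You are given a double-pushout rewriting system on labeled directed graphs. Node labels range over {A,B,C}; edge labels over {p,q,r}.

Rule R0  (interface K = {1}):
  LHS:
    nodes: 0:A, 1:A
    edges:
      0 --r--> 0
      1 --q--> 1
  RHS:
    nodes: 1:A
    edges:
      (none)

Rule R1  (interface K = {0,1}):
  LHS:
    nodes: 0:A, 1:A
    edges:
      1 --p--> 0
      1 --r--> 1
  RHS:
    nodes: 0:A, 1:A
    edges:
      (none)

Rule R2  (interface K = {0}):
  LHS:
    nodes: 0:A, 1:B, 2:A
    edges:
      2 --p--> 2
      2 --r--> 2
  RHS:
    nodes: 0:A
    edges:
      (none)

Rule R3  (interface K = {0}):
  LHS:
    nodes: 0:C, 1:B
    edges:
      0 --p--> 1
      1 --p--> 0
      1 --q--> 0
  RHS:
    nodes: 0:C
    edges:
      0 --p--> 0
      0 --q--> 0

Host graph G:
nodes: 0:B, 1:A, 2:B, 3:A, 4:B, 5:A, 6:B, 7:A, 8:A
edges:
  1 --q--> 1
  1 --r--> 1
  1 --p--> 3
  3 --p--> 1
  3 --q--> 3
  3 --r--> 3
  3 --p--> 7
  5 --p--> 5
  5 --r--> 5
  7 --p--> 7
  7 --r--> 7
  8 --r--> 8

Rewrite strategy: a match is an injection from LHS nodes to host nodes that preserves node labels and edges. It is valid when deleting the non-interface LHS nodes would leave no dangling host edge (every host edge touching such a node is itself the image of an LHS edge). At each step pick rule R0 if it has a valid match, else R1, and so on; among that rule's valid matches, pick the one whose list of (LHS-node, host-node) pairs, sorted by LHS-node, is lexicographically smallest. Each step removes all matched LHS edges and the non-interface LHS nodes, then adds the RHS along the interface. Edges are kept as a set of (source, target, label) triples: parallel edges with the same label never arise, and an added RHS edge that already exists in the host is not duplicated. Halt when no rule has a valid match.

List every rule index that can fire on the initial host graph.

Answer: [R0,R1,R2]

Rewrite trace:
R0: 2 valid matches — {0↦8, 1↦1}, {0↦8, 1↦3}
R1: 3 valid matches — {0↦1, 1↦3}, {0↦3, 1↦1}, {0↦7, 1↦3}
R2: 16 valid matches — {0↦1, 1↦0, 2↦5}, {0↦1, 1↦2, 2↦5}, {0↦1, 1↦4, 2↦5} (+13 more)
R3: no valid match — LHS pattern not found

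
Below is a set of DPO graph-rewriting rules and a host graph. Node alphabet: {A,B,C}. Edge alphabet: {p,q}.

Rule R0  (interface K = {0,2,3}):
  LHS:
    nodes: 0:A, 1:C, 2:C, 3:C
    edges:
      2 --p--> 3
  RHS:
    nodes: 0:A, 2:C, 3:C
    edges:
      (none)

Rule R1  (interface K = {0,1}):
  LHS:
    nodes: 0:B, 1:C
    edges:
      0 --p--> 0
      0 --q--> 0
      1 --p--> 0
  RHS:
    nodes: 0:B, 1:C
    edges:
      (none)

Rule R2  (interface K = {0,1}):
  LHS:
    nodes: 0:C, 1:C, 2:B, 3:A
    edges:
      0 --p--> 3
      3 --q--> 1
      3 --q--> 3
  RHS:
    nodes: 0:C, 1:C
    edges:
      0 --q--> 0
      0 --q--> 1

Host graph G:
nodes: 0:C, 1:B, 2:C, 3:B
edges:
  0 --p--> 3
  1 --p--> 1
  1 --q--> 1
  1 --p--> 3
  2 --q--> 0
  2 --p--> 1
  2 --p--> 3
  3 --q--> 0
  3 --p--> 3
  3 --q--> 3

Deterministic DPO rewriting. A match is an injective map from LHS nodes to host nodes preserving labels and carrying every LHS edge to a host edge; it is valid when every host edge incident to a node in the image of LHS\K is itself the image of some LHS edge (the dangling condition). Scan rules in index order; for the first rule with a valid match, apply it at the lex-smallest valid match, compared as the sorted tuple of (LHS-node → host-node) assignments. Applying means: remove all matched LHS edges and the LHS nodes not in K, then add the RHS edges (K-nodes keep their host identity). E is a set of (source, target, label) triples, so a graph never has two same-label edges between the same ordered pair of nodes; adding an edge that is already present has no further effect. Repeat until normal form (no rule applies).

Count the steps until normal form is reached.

Answer: 2

Steps:
initial: |V|=4 |E|=10  E = 0-p->3 1-p->1 1-q->1 1-p->3 2-q->0 2-p->1 2-p->3 3-q->0 3-p->3 3-q->3
step 1: apply R1 at {0↦1, 1↦2}  → |V|=4 |E|=7  E = 0-p->3 1-p->3 2-q->0 2-p->3 3-q->0 3-p->3 3-q->3
step 2: apply R1 at {0↦3, 1↦0}  → |V|=4 |E|=4  E = 1-p->3 2-q->0 2-p->3 3-q->0
final graph: no rule applies after step 2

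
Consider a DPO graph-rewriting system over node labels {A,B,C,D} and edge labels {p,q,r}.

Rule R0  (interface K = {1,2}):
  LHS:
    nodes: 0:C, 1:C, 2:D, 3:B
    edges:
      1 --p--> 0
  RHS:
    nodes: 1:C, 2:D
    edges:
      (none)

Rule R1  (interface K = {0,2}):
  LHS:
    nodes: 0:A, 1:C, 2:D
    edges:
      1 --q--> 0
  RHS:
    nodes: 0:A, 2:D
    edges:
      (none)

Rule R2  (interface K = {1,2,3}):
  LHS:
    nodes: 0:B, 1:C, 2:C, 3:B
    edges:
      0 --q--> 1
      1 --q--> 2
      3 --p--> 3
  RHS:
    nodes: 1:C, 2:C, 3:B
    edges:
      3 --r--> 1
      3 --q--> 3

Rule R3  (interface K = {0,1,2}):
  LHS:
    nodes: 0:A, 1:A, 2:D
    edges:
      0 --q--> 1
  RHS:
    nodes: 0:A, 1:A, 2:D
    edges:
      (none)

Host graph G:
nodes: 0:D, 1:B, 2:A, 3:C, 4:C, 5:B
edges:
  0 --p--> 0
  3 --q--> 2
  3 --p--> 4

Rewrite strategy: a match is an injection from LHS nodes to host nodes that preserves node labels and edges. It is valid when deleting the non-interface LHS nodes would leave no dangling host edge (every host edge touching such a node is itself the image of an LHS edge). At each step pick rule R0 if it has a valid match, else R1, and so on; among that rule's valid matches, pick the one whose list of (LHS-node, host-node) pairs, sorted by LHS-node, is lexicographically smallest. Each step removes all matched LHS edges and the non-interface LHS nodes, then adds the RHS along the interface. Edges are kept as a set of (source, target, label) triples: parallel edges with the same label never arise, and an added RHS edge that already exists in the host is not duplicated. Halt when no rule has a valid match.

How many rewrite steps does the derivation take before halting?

[0] host  ⇒  6 nodes, 3 edges  {0-p->0 3-q->2 3-p->4}
[1] R0 @ {0↦4, 1↦3, 2↦0, 3↦1}  ⇒  4 nodes, 2 edges  {0-p->0 3-q->2}
[2] R1 @ {0↦2, 1↦3, 2↦0}  ⇒  3 nodes, 1 edges  {0-p->0}
final graph: no rule applies after step 2

Answer: 2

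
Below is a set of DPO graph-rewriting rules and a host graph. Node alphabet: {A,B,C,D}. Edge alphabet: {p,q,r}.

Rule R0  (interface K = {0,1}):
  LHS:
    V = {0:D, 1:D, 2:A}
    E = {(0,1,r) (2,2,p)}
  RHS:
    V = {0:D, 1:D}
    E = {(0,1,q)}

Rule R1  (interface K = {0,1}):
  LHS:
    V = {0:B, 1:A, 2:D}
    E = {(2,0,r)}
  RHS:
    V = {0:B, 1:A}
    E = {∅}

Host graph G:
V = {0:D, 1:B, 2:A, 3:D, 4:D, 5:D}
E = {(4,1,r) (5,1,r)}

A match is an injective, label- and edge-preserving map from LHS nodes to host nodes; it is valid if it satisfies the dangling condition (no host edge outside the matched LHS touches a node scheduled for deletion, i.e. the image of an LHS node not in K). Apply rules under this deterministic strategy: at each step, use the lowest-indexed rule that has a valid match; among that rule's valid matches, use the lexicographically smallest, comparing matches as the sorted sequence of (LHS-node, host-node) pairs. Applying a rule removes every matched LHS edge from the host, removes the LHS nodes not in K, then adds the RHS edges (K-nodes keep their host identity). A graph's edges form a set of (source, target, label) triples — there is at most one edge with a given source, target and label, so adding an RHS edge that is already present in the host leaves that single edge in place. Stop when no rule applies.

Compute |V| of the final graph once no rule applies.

Answer: 4

Steps:
initial: |V|=6 |E|=2  E = 4-r->1 5-r->1
step 1: apply R1 at {0↦1, 1↦2, 2↦4}  → |V|=5 |E|=1  E = 5-r->1
step 2: apply R1 at {0↦1, 1↦2, 2↦5}  → |V|=4 |E|=0  E = ∅
normal form: no rule applies after step 2
NF nodes: {0:D, 1:B, 2:A, 3:D}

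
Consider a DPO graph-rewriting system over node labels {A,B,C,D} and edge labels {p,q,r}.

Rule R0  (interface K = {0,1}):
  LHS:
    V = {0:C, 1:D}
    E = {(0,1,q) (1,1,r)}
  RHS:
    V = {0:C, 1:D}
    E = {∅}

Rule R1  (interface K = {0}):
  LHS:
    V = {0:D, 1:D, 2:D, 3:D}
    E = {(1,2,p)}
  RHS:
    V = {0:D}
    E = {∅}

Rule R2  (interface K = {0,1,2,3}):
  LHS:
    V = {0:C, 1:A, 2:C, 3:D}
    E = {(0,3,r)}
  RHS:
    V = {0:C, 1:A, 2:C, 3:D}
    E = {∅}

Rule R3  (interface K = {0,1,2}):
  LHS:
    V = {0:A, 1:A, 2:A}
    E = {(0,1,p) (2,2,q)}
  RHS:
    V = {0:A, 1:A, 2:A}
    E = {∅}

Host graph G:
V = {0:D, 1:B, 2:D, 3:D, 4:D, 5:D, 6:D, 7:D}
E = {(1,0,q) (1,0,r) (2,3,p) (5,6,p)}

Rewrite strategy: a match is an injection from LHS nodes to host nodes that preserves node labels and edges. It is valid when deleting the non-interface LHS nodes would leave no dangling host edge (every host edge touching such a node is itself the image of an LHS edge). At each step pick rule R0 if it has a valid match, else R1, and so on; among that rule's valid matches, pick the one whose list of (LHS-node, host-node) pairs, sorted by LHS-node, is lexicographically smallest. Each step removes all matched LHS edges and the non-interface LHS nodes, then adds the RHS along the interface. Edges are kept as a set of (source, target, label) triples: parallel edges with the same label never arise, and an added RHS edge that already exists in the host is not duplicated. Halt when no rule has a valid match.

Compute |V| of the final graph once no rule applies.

Answer: 2

Steps:
[0] host  ⇒  8 nodes, 4 edges  {1-q->0 1-r->0 2-p->3 5-p->6}
[1] R1 @ {0↦0, 1↦2, 2↦3, 3↦4}  ⇒  5 nodes, 3 edges  {1-q->0 1-r->0 5-p->6}
[2] R1 @ {0↦0, 1↦5, 2↦6, 3↦7}  ⇒  2 nodes, 2 edges  {1-q->0 1-r->0}
halt: no rule applies after step 2
NF nodes: {0:D, 1:B}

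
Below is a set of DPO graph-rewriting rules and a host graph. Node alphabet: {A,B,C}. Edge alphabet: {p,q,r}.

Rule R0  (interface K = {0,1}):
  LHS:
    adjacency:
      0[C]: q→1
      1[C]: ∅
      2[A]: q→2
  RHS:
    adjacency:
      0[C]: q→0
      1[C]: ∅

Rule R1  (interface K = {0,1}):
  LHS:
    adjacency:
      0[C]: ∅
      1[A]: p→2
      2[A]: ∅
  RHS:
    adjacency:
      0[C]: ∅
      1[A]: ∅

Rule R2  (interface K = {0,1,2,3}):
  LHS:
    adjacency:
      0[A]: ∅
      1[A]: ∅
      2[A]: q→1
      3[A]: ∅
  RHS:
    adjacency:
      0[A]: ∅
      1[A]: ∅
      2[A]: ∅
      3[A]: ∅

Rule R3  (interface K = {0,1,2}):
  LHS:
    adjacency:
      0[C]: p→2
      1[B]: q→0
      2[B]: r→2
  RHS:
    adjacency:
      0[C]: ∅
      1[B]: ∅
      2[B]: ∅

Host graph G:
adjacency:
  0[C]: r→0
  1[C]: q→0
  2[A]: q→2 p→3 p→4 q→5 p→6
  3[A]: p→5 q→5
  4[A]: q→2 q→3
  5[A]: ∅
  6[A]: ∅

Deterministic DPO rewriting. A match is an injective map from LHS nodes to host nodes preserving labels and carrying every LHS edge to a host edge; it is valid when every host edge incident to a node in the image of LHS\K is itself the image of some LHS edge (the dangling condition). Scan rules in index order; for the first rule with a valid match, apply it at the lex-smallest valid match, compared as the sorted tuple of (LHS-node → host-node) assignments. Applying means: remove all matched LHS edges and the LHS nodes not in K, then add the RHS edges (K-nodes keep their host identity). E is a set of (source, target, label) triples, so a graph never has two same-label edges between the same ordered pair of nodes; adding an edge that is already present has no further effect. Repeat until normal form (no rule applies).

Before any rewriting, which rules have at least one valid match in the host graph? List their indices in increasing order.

Answer: [R1,R2]

Rewrite trace:
R0: no valid match — 1 raw match, all fail dangling condition
R1: 2 valid matches — {0↦0, 1↦2, 2↦6}, {0↦1, 1↦2, 2↦6}
R2: 24 valid matches — {0↦2, 1↦3, 2↦4, 3↦5}, {0↦2, 1↦3, 2↦4, 3↦6}, {0↦2, 1↦5, 2↦3, 3↦4} (+21 more)
R3: no valid match — LHS pattern not found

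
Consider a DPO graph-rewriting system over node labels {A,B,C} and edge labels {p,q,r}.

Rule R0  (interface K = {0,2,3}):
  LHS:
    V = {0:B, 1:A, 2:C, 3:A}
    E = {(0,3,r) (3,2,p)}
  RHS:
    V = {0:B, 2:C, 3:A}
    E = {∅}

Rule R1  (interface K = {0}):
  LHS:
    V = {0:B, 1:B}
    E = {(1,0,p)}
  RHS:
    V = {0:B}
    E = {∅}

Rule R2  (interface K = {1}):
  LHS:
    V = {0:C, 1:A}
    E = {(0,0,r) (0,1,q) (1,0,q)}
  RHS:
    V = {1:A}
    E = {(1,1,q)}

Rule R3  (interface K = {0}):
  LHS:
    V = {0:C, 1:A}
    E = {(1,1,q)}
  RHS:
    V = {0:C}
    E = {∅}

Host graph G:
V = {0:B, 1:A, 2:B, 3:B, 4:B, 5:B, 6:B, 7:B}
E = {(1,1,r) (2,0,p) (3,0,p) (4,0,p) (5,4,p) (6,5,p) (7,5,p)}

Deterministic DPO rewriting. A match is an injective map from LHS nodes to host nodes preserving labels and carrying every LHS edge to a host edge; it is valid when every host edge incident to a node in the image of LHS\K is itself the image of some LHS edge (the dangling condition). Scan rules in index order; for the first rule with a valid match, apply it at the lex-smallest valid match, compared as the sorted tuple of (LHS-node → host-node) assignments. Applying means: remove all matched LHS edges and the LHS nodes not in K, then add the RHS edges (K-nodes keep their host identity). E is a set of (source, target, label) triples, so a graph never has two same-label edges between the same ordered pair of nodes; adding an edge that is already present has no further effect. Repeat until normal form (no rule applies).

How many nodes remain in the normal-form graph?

Answer: 2

Steps:
start.  V:8 E:7  edges: 1-r->1 2-p->0 3-p->0 4-p->0 5-p->4 6-p->5 7-p->5
1. fire R1 via {0↦0, 1↦2}  →  V:7 E:6  edges: 1-r->1 3-p->0 4-p->0 5-p->4 6-p->5 7-p->5
2. fire R1 via {0↦0, 1↦3}  →  V:6 E:5  edges: 1-r->1 4-p->0 5-p->4 6-p->5 7-p->5
3. fire R1 via {0↦5, 1↦6}  →  V:5 E:4  edges: 1-r->1 4-p->0 5-p->4 7-p->5
4. fire R1 via {0↦5, 1↦7}  →  V:4 E:3  edges: 1-r->1 4-p->0 5-p->4
5. fire R1 via {0↦4, 1↦5}  →  V:3 E:2  edges: 1-r->1 4-p->0
6. fire R1 via {0↦0, 1↦4}  →  V:2 E:1  edges: 1-r->1
final graph: no rule applies after step 6
NF nodes: {0:B, 1:A}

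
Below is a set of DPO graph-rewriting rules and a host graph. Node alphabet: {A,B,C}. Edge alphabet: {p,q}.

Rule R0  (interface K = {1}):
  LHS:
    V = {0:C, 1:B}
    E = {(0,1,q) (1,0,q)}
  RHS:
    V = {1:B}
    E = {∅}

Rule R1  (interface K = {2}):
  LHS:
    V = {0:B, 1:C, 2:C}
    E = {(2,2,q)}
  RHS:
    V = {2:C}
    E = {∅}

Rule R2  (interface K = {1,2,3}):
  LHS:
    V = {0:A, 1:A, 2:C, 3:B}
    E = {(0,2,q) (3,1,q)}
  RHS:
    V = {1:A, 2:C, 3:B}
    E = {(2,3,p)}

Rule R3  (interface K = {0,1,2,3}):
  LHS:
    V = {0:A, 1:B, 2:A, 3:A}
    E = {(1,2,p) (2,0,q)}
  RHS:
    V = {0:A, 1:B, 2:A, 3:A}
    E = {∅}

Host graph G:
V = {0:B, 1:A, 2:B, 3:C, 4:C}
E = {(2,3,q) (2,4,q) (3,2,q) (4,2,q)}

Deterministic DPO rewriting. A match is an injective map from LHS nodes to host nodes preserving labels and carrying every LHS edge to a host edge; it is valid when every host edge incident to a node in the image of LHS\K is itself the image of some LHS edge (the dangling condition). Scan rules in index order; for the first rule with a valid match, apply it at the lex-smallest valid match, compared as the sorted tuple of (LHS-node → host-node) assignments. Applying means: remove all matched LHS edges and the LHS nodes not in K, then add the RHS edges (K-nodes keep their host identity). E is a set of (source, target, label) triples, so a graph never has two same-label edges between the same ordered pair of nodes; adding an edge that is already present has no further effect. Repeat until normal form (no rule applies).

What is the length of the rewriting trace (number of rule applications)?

Answer: 2

Steps:
[0] host  ⇒  5 nodes, 4 edges  {2-q->3 2-q->4 3-q->2 4-q->2}
[1] R0 @ {0↦3, 1↦2}  ⇒  4 nodes, 2 edges  {2-q->4 4-q->2}
[2] R0 @ {0↦4, 1↦2}  ⇒  3 nodes, 0 edges  {∅}
normal form: no rule applies after step 2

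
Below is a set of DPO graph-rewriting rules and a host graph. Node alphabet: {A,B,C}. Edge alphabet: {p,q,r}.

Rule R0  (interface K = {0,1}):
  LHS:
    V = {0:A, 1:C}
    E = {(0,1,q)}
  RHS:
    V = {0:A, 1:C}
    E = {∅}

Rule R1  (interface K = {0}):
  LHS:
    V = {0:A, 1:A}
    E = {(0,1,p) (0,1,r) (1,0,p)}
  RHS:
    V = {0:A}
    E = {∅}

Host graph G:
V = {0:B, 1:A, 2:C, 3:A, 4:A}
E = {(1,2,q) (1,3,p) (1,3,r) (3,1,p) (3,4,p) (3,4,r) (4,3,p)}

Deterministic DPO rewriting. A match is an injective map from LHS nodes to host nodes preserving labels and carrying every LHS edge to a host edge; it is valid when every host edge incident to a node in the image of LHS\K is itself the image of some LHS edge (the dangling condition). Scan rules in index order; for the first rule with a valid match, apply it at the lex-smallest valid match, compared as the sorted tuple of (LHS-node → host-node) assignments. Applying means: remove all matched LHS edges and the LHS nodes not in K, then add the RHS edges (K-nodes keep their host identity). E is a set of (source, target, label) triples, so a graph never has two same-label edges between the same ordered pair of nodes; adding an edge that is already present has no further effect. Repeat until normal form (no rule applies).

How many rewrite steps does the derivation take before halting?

start.  V:5 E:7  edges: 1-q->2 1-p->3 1-r->3 3-p->1 3-p->4 3-r->4 4-p->3
1. fire R0 via {0↦1, 1↦2}  →  V:5 E:6  edges: 1-p->3 1-r->3 3-p->1 3-p->4 3-r->4 4-p->3
2. fire R1 via {0↦3, 1↦4}  →  V:4 E:3  edges: 1-p->3 1-r->3 3-p->1
3. fire R1 via {0↦1, 1↦3}  →  V:3 E:0  edges: ∅
final graph: no rule applies after step 3

Answer: 3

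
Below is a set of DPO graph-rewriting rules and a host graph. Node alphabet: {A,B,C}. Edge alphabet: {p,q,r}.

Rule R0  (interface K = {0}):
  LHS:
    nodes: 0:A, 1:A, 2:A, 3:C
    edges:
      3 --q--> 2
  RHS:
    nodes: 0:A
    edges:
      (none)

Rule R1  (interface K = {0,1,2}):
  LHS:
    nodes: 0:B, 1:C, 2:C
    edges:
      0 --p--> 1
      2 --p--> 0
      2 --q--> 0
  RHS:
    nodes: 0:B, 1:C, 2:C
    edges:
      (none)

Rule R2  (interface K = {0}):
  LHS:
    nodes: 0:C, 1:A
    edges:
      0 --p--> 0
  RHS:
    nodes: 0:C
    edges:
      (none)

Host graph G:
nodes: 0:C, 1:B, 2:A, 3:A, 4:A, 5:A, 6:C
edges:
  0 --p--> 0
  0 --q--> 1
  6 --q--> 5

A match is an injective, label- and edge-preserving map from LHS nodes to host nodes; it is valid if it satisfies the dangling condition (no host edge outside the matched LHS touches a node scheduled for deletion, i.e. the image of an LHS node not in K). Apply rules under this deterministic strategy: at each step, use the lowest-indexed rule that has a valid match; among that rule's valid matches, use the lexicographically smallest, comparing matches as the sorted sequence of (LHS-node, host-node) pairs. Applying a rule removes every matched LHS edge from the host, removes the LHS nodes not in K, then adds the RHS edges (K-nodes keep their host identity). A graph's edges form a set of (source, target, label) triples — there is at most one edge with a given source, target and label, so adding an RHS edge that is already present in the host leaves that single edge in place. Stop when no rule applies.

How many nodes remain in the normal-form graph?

Answer: 3

Rewrite trace:
start.  V:7 E:3  edges: 0-p->0 0-q->1 6-q->5
1. fire R0 via {0↦2, 1↦3, 2↦5, 3↦6}  →  V:4 E:2  edges: 0-p->0 0-q->1
2. fire R2 via {0↦0, 1↦2}  →  V:3 E:1  edges: 0-q->1
normal form: no rule applies after step 2
NF nodes: {0:C, 1:B, 4:A}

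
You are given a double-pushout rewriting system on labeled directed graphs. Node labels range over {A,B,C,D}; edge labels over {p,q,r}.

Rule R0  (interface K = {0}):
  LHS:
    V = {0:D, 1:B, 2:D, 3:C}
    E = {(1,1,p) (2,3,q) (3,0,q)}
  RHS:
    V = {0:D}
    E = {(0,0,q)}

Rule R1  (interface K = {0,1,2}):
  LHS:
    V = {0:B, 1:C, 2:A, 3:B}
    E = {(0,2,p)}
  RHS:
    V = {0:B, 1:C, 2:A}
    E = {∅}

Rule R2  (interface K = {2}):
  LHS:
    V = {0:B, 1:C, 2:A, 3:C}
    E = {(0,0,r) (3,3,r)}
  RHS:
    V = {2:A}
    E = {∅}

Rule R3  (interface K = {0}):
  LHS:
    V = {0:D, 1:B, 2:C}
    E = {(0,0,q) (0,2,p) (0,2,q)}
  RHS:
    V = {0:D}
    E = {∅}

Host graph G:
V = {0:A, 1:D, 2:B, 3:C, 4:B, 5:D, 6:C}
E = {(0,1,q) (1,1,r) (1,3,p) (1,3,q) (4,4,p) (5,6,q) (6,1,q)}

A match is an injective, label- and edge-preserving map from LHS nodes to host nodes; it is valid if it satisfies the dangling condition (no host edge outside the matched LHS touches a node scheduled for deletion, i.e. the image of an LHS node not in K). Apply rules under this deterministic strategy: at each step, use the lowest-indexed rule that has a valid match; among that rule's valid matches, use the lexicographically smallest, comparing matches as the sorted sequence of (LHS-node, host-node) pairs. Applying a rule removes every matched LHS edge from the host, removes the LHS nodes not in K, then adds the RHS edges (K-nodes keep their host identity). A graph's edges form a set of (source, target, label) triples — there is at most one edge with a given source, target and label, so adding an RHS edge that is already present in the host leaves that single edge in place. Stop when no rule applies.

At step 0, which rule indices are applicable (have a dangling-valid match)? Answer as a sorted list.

R0: 1 valid match — {0↦1, 1↦4, 2↦5, 3↦6}
R1: no valid match — LHS pattern not found
R2: no valid match — LHS pattern not found
R3: no valid match — LHS pattern not found

Answer: [R0]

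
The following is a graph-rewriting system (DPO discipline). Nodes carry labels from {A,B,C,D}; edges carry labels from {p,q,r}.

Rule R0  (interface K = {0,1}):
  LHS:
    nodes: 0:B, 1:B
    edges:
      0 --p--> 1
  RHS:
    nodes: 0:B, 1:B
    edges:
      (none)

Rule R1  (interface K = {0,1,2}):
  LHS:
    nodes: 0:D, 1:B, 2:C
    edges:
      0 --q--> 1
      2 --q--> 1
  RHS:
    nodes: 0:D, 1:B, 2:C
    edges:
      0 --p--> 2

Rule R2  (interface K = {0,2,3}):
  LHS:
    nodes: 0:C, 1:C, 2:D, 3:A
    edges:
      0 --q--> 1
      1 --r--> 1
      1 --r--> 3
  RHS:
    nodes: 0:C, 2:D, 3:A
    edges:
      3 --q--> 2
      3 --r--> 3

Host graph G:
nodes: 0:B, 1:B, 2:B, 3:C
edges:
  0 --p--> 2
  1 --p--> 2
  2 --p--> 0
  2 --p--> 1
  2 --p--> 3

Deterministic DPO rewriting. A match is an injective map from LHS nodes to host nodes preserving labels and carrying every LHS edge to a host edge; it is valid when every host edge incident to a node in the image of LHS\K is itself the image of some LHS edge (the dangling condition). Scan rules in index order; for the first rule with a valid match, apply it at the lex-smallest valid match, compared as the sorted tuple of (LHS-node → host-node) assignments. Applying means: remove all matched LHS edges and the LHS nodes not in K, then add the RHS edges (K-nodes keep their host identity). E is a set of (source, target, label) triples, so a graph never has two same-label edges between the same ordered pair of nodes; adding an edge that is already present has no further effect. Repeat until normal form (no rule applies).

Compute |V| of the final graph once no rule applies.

initial: |V|=4 |E|=5  E = 0-p->2 1-p->2 2-p->0 2-p->1 2-p->3
step 1: apply R0 at {0↦0, 1↦2}  → |V|=4 |E|=4  E = 1-p->2 2-p->0 2-p->1 2-p->3
step 2: apply R0 at {0↦1, 1↦2}  → |V|=4 |E|=3  E = 2-p->0 2-p->1 2-p->3
step 3: apply R0 at {0↦2, 1↦0}  → |V|=4 |E|=2  E = 2-p->1 2-p->3
step 4: apply R0 at {0↦2, 1↦1}  → |V|=4 |E|=1  E = 2-p->3
normal form: no rule applies after step 4
NF nodes: {0:B, 1:B, 2:B, 3:C}

Answer: 4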